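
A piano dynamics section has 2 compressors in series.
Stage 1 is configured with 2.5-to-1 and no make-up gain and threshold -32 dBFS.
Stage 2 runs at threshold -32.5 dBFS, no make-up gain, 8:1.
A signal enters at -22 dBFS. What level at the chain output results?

Stage 1: -22 dBFS is 10 dB over -32 dBFS; at 2.5:1 that becomes 4 dB over, giving -28 dBFS.
Stage 2: overshoot 4.5 dB → 4.5/8 = 0.5625 dB → -31.9375 dBFS.

-31.9375 dBFS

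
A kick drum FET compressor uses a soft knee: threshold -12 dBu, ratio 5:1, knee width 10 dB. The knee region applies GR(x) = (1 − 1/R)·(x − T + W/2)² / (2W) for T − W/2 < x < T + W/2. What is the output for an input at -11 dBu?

-12.44 dBu

x − T + W/2 = -11 − (-12) + 5 = 6.
GR = (1 − 1/5) × 6² / 20 = 0.8 × 36 / 20 = 1.44 dB.
Output = -11 − 1.44 = -12.44 dBu.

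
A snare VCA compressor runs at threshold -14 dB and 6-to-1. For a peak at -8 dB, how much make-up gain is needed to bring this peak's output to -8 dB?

5 dB

The peak compresses to -14 + 6/6 = -13 dB.
To reach -8 dB requires -8 − (-13) = 5 dB of make-up.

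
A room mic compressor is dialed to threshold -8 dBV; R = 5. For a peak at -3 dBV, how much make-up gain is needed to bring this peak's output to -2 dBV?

Without make-up, output = threshold + overshoot/5 = -8 + 1 = -7 dBV.
Gap to target: 5 dB.

5 dB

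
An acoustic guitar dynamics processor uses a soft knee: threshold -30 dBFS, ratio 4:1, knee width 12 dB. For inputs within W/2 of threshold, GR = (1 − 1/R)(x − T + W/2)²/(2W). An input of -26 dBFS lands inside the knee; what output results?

x − T + W/2 = -26 − (-30) + 6 = 10.
GR = (1 − 1/4) × 10² / 24 = 0.75 × 100 / 24 = 3.125 dB.
Output = -26 − 3.125 = -29.125 dBFS.

-29.125 dBFS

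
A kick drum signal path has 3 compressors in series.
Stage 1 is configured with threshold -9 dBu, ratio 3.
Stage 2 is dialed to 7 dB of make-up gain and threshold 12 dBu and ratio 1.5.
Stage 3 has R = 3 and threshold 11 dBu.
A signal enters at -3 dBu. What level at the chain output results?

Stage 1: -3 dBu is 6 dB over -9 dBu; at 3:1 that becomes 2 dB over, giving -7 dBu.
Stage 2: -7 dBu is at or below the 12 dBu threshold — no compression; make-up brings it to 0 dBu.
Stage 3: 0 dBu is at or below the 11 dBu threshold — no compression; output 0 dBu.

0 dBu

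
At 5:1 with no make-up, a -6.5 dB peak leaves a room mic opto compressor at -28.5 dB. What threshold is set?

Gain reduction = -6.5 − (-28.5) = 22 dB; output overshoot = GR / (R − 1) = 22 / 4 = 5.5 dB.
Threshold = output − output overshoot = -28.5 − 5.5 = -34 dB.

-34 dB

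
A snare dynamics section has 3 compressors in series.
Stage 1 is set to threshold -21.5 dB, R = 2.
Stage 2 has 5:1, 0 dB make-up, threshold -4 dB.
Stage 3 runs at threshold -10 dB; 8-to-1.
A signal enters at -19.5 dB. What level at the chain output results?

-20.5 dB

Stage 1: 2 dB above -21.5 dB, reduced 2:1 to 1 dB above → -20.5 dB.
Stage 2: below threshold (-20.5 ≤ -4); passes unchanged; output -20.5 dB.
Stage 3: below threshold (-20.5 ≤ -10); passes unchanged; output -20.5 dB.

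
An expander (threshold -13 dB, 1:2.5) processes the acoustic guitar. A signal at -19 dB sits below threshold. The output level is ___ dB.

The input is 6 dB below the -13 dB threshold.
A 1:2.5 expander multiplies undershoot by 2.5: 6 × 2.5 = 15 dB below threshold.
Output = -13 − 15 = -28 dB.

-28 dB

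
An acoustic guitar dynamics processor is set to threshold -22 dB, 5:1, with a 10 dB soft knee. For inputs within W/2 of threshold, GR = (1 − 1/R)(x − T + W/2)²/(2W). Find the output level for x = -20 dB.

x − T + W/2 = -20 − (-22) + 5 = 7.
GR = (1 − 1/5) × 7² / 20 = 0.8 × 49 / 20 = 1.96 dB.
Output = -20 − 1.96 = -21.96 dB.

-21.96 dB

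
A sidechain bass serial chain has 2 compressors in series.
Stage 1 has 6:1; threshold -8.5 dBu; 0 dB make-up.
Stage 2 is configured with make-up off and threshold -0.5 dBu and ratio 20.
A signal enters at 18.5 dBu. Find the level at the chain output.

-4 dBu

Stage 1: 27 dB above -8.5 dBu, reduced 6:1 to 4.5 dB above → -4 dBu.
Stage 2: below threshold (-4 ≤ -0.5); passes unchanged; output -4 dBu.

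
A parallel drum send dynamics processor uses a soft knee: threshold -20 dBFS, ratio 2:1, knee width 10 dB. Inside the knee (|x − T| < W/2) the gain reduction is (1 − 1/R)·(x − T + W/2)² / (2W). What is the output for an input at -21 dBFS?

x − T + W/2 = -21 − (-20) + 5 = 4.
GR = (1 − 1/2) × 4² / 20 = 0.5 × 16 / 20 = 0.4 dB.
Output = -21 − 0.4 = -21.4 dBFS.

-21.4 dBFS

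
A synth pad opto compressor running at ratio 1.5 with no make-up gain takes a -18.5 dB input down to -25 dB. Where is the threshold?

-38 dB

Input is 19.5 dB above T (since output overshoot × R = input overshoot: (-25 − T)·1.5 = -18.5 − T gives T = -38 dB).
Check: -38 + (-18.5 − (-38))/1.5 = -38 + 13 = -25 dB. ✓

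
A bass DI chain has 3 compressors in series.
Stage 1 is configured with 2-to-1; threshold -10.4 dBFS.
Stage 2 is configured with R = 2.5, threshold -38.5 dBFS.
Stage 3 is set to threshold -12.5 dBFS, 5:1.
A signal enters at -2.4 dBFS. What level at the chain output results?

-25.66 dBFS

Stage 1: 8 dB above -10.4 dBFS, reduced 2:1 to 4 dB above → -6.4 dBFS.
Stage 2: 32.1 dB above -38.5 dBFS, reduced 2.5:1 to 12.84 dB above → -25.66 dBFS.
Stage 3: -25.66 dBFS is at or below the -12.5 dBFS threshold — no compression; output -25.66 dBFS.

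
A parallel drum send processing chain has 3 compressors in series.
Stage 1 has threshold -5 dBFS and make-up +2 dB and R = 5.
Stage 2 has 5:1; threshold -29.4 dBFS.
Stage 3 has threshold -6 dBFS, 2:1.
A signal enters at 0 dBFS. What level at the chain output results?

-23.92 dBFS

Stage 1: 0 dBFS is 5 dB over -5 dBFS; at 5:1 that becomes 1 dB over, giving -4 dBFS; +2 dB make-up → -2 dBFS.
Stage 2: 27.4 dB above -29.4 dBFS, reduced 5:1 to 5.48 dB above → -23.92 dBFS.
Stage 3: below threshold (-23.92 ≤ -6); passes unchanged; output -23.92 dBFS.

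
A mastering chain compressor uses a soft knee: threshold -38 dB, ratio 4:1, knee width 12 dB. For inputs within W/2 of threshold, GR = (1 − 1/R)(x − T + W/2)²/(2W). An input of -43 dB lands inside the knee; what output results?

x − T + W/2 = -43 − (-38) + 6 = 1.
GR = (1 − 1/4) × 1² / 24 = 0.75 × 1 / 24 = 0.03125 dB.
Output = -43 − 0.03125 = -43.03125 dB.

-43.03125 dB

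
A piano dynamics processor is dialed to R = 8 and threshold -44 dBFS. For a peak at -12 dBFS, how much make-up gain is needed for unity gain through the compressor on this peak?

28 dB

Without make-up, output = threshold + overshoot/8 = -44 + 4 = -40 dBFS.
Gap to target: 28 dB.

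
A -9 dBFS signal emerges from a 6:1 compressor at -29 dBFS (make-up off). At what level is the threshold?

Let T be the threshold. Output overshoot = (input overshoot)/R, so -29 − T = (-9 − T)/6.
6·(-29 − T) = -9 − T → 5·T = -174 − (-9) = -165.
T = -165/5 = -33 dBFS.

-33 dBFS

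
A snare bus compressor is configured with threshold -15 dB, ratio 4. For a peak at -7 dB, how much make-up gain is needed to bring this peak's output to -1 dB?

Without make-up, output = threshold + overshoot/4 = -15 + 2 = -13 dB.
Gap to target: 12 dB.

12 dB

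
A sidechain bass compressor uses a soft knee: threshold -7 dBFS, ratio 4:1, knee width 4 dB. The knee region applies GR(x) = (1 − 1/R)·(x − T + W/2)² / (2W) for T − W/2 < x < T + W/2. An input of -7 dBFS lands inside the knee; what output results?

-7.375 dBFS

x − T + W/2 = -7 − (-7) + 2 = 2.
GR = (1 − 1/4) × 2² / 8 = 0.75 × 4 / 8 = 0.375 dB.
Output = -7 − 0.375 = -7.375 dBFS.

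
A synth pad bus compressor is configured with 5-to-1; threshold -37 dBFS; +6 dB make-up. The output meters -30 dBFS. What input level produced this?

-32 dBFS

Remove make-up: -30 − 6 = -36 dBFS.
Post-compression overshoot = -36 − (-37) = 1 dB.
Undo the ratio: input overshoot = 1 × 5 = 5 dB, giving input = -32 dBFS.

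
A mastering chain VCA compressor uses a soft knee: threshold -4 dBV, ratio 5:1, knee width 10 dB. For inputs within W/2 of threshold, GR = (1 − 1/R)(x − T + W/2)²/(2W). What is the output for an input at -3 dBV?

-4.44 dBV

x − T + W/2 = -3 − (-4) + 5 = 6.
GR = (1 − 1/5) × 6² / 20 = 0.8 × 36 / 20 = 1.44 dB.
Output = -3 − 1.44 = -4.44 dBV.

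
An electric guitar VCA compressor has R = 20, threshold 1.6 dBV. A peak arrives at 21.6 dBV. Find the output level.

2.6 dBV

Overshoot: 21.6 − 1.6 = 20 dB.
The 20 dB excess becomes 1 dB after 20:1 reduction.
So the level is 1.6 + 1 = 2.6 dBV.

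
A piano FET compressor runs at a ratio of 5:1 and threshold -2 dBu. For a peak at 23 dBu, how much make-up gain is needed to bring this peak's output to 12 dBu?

9 dB

Without make-up, output = threshold + overshoot/5 = -2 + 5 = 3 dBu.
Gap to target: 9 dB.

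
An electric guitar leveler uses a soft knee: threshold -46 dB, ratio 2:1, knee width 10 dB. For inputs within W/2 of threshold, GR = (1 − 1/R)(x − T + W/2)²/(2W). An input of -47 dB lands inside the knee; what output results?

x − T + W/2 = -47 − (-46) + 5 = 4.
GR = (1 − 1/2) × 4² / 20 = 0.5 × 16 / 20 = 0.4 dB.
Output = -47 − 0.4 = -47.4 dB.

-47.4 dB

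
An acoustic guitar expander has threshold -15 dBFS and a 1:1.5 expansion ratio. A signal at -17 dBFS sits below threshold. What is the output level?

Below threshold, a 1:1.5 expander applies gain = (1.5−1)×(T − x) of attenuation.
(1.5−1) × 2 = 1 dB, so output = -17 − 1 = -18 dBFS.

-18 dBFS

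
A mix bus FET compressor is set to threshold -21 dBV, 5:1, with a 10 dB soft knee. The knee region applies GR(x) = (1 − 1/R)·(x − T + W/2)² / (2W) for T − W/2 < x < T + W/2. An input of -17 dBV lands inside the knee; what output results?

-20.24 dBV

x − T + W/2 = -17 − (-21) + 5 = 9.
GR = (1 − 1/5) × 9² / 20 = 0.8 × 81 / 20 = 3.24 dB.
Output = -17 − 3.24 = -20.24 dBV.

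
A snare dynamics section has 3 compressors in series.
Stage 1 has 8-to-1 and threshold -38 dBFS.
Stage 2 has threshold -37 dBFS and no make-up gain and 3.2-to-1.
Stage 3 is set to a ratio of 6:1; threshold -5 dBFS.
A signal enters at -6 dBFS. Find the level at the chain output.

Stage 1: 32 dB above -38 dBFS, reduced 8:1 to 4 dB above → -34 dBFS.
Stage 2: overshoot 3 dB → 3/3.2 = 0.9375 dB → -36.0625 dBFS.
Stage 3: -36.0625 dBFS ≤ -5 dBFS, so stage 3 doesn't engage; output -36.0625 dBFS.

-36.0625 dBFS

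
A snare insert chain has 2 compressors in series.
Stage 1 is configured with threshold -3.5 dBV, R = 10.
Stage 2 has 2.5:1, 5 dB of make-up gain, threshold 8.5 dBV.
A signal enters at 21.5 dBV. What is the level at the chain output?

4 dBV

Stage 1: 25 dB above -3.5 dBV, reduced 10:1 to 2.5 dB above → -1 dBV.
Stage 2: -1 dBV is at or below the 8.5 dBV threshold — no compression; make-up brings it to 4 dBV.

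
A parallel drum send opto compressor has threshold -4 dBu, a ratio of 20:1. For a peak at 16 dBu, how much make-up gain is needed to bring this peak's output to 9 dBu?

12 dB

Without make-up, output = threshold + overshoot/20 = -4 + 1 = -3 dBu.
Gap to target: 12 dB.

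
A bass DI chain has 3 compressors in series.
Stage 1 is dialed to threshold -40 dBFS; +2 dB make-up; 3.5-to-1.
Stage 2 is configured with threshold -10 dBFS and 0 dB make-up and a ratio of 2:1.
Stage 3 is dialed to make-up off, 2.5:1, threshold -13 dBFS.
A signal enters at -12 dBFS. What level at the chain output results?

Stage 1: 28 dB above -40 dBFS, reduced 3.5:1 to 8 dB above → -32 dBFS; +2 dB make-up → -30 dBFS.
Stage 2: -30 dBFS is at or below the -10 dBFS threshold — no compression; output -30 dBFS.
Stage 3: -30 dBFS ≤ -13 dBFS, so stage 3 doesn't engage; output -30 dBFS.

-30 dBFS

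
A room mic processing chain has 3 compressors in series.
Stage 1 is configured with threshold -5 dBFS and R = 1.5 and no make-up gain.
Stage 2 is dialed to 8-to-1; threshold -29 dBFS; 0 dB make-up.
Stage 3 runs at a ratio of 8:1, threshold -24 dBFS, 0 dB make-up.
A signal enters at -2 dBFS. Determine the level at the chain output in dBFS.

Stage 1: overshoot 3 dB → 3/1.5 = 2 dB → -3 dBFS.
Stage 2: 26 dB above -29 dBFS, reduced 8:1 to 3.25 dB above → -25.75 dBFS.
Stage 3: below threshold (-25.75 ≤ -24); passes unchanged; output -25.75 dBFS.

-25.75 dBFS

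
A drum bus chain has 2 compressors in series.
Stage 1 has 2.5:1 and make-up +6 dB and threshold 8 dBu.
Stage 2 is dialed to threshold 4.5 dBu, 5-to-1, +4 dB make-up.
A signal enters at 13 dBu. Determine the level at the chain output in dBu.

Stage 1: 13 dBu is 5 dB over 8 dBu; at 2.5:1 that becomes 2 dB over, giving 10 dBu; +6 dB make-up → 16 dBu.
Stage 2: 16 dBu is 11.5 dB over 4.5 dBu; at 5:1 that becomes 2.3 dB over, giving 6.8 dBu; +4 dB make-up → 10.8 dBu.

10.8 dBu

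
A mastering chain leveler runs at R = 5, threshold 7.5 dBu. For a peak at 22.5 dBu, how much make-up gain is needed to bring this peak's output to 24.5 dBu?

14 dB

Overshoot 15 dB → 15/5 = 3 dB after compression, so the compressed level is 7.5 + 3 = 10.5 dBu.
Make-up = target − compressed = 24.5 − 10.5 = 14 dB.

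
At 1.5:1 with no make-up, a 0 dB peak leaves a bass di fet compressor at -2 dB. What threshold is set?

Gain reduction = 0 − (-2) = 2 dB; output overshoot = GR / (R − 1) = 2 / 0.5 = 4 dB.
Threshold = output − output overshoot = -2 − 4 = -6 dB.

-6 dB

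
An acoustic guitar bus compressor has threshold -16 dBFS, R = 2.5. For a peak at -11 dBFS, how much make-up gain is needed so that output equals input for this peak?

3 dB

Without make-up, output = threshold + overshoot/2.5 = -16 + 2 = -14 dBFS.
Gap to target: 3 dB.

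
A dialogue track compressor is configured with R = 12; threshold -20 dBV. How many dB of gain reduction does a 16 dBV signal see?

16 dBV exceeds the threshold by 36 dB.
A 12:1 ratio leaves 3 dB of that excess.
GR = overshoot in − overshoot out = 36 − 3 = 33 dB.

33 dB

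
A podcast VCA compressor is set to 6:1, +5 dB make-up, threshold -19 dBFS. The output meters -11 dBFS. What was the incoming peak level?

Before make-up, the level was -11 − 5 = -16 dBFS.
Post-compression overshoot = -16 − (-19) = 3 dB.
Input overshoot = R × output overshoot = 18 dB → input = -19 + 18 = -1 dBFS.

-1 dBFS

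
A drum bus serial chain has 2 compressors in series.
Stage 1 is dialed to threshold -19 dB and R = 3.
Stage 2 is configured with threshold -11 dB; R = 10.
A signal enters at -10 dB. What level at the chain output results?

Stage 1: -10 dB is 9 dB over -19 dB; at 3:1 that becomes 3 dB over, giving -16 dB.
Stage 2: -16 dB ≤ -11 dB, so stage 2 doesn't engage; output -16 dB.

-16 dB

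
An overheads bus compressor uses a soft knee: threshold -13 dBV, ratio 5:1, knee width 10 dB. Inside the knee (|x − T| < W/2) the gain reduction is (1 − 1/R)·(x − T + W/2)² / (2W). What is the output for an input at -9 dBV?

x − T + W/2 = -9 − (-13) + 5 = 9.
GR = (1 − 1/5) × 9² / 20 = 0.8 × 81 / 20 = 3.24 dB.
Output = -9 − 3.24 = -12.24 dBV.

-12.24 dBV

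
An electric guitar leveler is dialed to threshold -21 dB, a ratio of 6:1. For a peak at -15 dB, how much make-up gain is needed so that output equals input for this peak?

Overshoot 6 dB → 6/6 = 1 dB after compression, so the compressed level is -21 + 1 = -20 dB.
Make-up = target − compressed = -15 − (-20) = 5 dB.

5 dB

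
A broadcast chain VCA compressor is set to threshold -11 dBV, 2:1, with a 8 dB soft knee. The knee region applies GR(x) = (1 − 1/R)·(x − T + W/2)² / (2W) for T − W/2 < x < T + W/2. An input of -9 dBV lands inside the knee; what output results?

-10.125 dBV

x − T + W/2 = -9 − (-11) + 4 = 6.
GR = (1 − 1/2) × 6² / 16 = 0.5 × 36 / 16 = 1.125 dB.
Output = -9 − 1.125 = -10.125 dBV.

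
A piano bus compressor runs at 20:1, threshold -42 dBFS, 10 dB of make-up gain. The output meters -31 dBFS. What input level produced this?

Stripping the +10 dB make-up gives -41 dBFS at the gain stage.
Post-compression overshoot = -41 − (-42) = 1 dB.
Input overshoot = R × output overshoot = 20 dB → input = -42 + 20 = -22 dBFS.

-22 dBFS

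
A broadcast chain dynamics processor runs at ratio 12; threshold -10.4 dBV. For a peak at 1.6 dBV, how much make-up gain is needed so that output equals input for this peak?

The peak compresses to -10.4 + 12/12 = -9.4 dBV.
To reach 1.6 dBV requires 1.6 − (-9.4) = 11 dB of make-up.

11 dB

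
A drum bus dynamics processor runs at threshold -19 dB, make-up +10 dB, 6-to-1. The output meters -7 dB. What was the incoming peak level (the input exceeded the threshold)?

Remove make-up: -7 − 10 = -17 dB.
That's 2 dB above the -19 dB threshold.
Before 6:1 compression the overshoot was 2 × 6 = 12 dB, so input = -19 + 12 = -7 dB.

-7 dB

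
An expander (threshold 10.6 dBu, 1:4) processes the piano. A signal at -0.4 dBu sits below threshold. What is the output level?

-33.4 dBu

Below threshold, a 1:4 expander applies gain = (4−1)×(T − x) of attenuation.
(4−1) × 11 = 33 dB, so output = -0.4 − 33 = -33.4 dBu.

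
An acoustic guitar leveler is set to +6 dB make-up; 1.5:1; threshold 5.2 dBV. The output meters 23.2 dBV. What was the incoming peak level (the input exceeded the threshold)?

Before make-up, the level was 23.2 − 6 = 17.2 dBV.
That's 12 dB above the 5.2 dBV threshold.
Before 1.5:1 compression the overshoot was 12 × 1.5 = 18 dB, so input = 5.2 + 18 = 23.2 dBV.

23.2 dBV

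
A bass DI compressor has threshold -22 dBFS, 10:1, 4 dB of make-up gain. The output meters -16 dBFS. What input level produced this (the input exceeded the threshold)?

-2 dBFS

Before make-up, the level was -16 − 4 = -20 dBFS.
That's 2 dB above the -22 dBFS threshold.
Undo the ratio: input overshoot = 2 × 10 = 20 dB, giving input = -2 dBFS.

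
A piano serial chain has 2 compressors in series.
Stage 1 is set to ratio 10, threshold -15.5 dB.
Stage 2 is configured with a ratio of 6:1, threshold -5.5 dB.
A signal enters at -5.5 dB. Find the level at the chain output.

Stage 1: 10 dB above -15.5 dB, reduced 10:1 to 1 dB above → -14.5 dB.
Stage 2: -14.5 dB is at or below the -5.5 dB threshold — no compression; output -14.5 dB.

-14.5 dB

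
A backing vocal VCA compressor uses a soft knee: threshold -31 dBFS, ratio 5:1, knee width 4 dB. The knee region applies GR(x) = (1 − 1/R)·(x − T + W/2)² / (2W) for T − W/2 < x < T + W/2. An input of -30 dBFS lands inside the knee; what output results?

x − T + W/2 = -30 − (-31) + 2 = 3.
GR = (1 − 1/5) × 3² / 8 = 0.8 × 9 / 8 = 0.9 dB.
Output = -30 − 0.9 = -30.9 dBFS.

-30.9 dBFS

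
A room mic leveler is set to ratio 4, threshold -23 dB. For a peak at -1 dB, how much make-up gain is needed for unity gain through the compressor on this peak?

16.5 dB

The peak compresses to -23 + 22/4 = -17.5 dB.
To reach -1 dB requires -1 − (-17.5) = 16.5 dB of make-up.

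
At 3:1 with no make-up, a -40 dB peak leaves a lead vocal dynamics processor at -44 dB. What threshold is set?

-46 dB

Gain reduction = -40 − (-44) = 4 dB; output overshoot = GR / (R − 1) = 4 / 2 = 2 dB.
Threshold = output − output overshoot = -44 − 2 = -46 dB.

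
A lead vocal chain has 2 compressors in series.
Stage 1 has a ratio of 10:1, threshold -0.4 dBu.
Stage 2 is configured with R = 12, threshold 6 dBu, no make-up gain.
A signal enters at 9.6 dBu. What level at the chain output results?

Stage 1: 9.6 dBu is 10 dB over -0.4 dBu; at 10:1 that becomes 1 dB over, giving 0.6 dBu.
Stage 2: below threshold (0.6 ≤ 6); passes unchanged; output 0.6 dBu.

0.6 dBu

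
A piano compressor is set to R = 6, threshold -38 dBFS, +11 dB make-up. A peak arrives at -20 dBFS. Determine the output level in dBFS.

The input is 18 dB above the -38 dBFS threshold.
At 6:1 the overshoot is divided by 6, leaving 3 dB above threshold.
That puts the output at -35 dBFS; make-up adds 11 dB, giving -24 dBFS.

-24 dBFS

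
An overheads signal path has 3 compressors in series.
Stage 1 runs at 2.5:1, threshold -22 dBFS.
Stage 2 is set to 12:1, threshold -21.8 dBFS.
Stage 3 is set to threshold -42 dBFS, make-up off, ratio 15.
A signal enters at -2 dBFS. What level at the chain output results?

Stage 1: overshoot 20 dB → 20/2.5 = 8 dB → -14 dBFS.
Stage 2: 7.8 dB above -21.8 dBFS, reduced 12:1 to 0.65 dB above → -21.15 dBFS.
Stage 3: overshoot 20.85 dB → 20.85/15 = 1.39 dB → -40.61 dBFS.

-40.61 dBFS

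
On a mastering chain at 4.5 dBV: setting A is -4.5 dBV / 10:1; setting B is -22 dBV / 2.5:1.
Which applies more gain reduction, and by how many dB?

A: GR = 9 − 9/10 = 8.1 dB.
B: GR = 26.5 − 26.5/2.5 = 15.9 dB.
B applies 7.8 dB more gain reduction.

B, by 7.8 dB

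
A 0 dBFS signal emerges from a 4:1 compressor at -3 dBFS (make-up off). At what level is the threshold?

-4 dBFS

Let T be the threshold. Output overshoot = (input overshoot)/R, so -3 − T = (0 − T)/4.
4·(-3 − T) = 0 − T → 3·T = -12 − 0 = -12.
T = -12/3 = -4 dBFS.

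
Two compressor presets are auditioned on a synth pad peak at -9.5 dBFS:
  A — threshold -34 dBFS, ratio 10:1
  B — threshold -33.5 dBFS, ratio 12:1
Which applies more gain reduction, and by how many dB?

A: overshoot 24.5 dB → output overshoot 2.45 dB → GR 22.05 dB.
B: overshoot 24 dB → output overshoot 2 dB → GR 22 dB.
Difference: 0.05 dB in favour of A.

A, by 0.05 dB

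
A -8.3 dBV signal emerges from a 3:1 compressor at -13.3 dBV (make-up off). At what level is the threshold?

-15.8 dBV

Let T be the threshold. Output overshoot = (input overshoot)/R, so -13.3 − T = (-8.3 − T)/3.
3·(-13.3 − T) = -8.3 − T → 2·T = -39.9 − (-8.3) = -31.6.
T = -31.6/2 = -15.8 dBV.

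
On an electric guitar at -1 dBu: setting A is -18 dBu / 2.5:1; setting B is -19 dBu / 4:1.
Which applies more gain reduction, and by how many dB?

B, by 3.3 dB

A: overshoot 17 dB → output overshoot 6.8 dB → GR 10.2 dB.
B: overshoot 18 dB → output overshoot 4.5 dB → GR 13.5 dB.
B reduces 3.3 dB more.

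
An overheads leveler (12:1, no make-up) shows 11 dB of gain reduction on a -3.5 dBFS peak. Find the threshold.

Let T be the threshold. Output overshoot = (input overshoot)/R, so -14.5 − T = (-3.5 − T)/12.
12·(-14.5 − T) = -3.5 − T → 11·T = -174 − (-3.5) = -170.5.
T = -170.5/11 = -15.5 dBFS.

-15.5 dBFS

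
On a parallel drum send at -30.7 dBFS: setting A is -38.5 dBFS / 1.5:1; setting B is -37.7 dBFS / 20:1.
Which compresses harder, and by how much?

B, by 4.05 dB

A: overshoot 7.8 dB → output overshoot 5.2 dB → GR 2.6 dB.
B: overshoot 7 dB → output overshoot 0.35 dB → GR 6.65 dB.
B applies 4.05 dB more gain reduction.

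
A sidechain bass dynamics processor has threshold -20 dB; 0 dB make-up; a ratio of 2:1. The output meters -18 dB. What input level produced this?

Post-compression overshoot = -18 − (-20) = 2 dB.
Input overshoot = R × output overshoot = 4 dB → input = -20 + 4 = -16 dB.

-16 dB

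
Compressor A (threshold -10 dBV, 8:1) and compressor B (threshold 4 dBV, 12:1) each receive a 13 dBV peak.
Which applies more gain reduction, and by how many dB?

A, by 11.875 dB

A: 23 dB over, compressed to 2.875 dB over, so 20.125 dB of GR.
B: 9 dB over, compressed to 0.75 dB over, so 8.25 dB of GR.
Difference: 11.875 dB in favour of A.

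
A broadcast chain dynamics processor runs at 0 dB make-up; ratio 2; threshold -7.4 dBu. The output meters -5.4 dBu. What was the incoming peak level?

That's 2 dB above the -7.4 dBu threshold.
Undo the ratio: input overshoot = 2 × 2 = 4 dB, giving input = -3.4 dBu.

-3.4 dBu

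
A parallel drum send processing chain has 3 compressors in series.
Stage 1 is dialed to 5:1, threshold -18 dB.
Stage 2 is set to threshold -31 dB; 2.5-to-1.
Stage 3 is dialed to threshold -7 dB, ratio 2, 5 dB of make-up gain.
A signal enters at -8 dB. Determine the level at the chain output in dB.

-20 dB

Stage 1: overshoot 10 dB → 10/5 = 2 dB → -16 dB.
Stage 2: -16 dB is 15 dB over -31 dB; at 2.5:1 that becomes 6 dB over, giving -25 dB.
Stage 3: below threshold (-25 ≤ -7); passes unchanged; make-up brings it to -20 dB.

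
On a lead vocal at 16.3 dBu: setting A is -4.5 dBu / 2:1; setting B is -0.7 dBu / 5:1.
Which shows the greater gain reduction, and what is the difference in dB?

B, by 3.2 dB

A: 20.8 dB over, compressed to 10.4 dB over, so 10.4 dB of GR.
B: 17 dB over, compressed to 3.4 dB over, so 13.6 dB of GR.
Difference: 3.2 dB in favour of B.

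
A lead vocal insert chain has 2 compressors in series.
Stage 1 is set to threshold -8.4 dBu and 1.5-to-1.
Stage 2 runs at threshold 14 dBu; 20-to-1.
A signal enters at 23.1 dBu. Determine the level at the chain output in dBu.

Stage 1: 31.5 dB above -8.4 dBu, reduced 1.5:1 to 21 dB above → 12.6 dBu.
Stage 2: below threshold (12.6 ≤ 14); passes unchanged; output 12.6 dBu.

12.6 dBu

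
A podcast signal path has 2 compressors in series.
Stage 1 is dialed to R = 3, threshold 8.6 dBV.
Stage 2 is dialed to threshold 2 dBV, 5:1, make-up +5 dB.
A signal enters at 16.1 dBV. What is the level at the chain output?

Stage 1: 16.1 dBV is 7.5 dB over 8.6 dBV; at 3:1 that becomes 2.5 dB over, giving 11.1 dBV.
Stage 2: overshoot 9.1 dB → 9.1/5 = 1.82 dB → 3.82 dBV; +5 dB make-up → 8.82 dBV.

8.82 dBV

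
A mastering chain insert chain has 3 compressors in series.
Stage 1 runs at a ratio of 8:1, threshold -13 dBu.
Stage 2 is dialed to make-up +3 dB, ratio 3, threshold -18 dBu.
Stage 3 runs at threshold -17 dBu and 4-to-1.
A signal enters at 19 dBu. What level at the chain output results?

Stage 1: 32 dB above -13 dBu, reduced 8:1 to 4 dB above → -9 dBu.
Stage 2: overshoot 9 dB → 9/3 = 3 dB → -15 dBu; +3 dB make-up → -12 dBu.
Stage 3: overshoot 5 dB → 5/4 = 1.25 dB → -15.75 dBu.

-15.75 dBu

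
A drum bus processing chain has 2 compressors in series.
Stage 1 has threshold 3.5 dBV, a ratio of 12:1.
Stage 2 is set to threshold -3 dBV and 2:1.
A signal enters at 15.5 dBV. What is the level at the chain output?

0.75 dBV

Stage 1: 15.5 dBV is 12 dB over 3.5 dBV; at 12:1 that becomes 1 dB over, giving 4.5 dBV.
Stage 2: overshoot 7.5 dB → 7.5/2 = 3.75 dB → 0.75 dBV.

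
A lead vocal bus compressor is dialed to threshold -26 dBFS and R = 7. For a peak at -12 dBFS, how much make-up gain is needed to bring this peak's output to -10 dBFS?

Overshoot 14 dB → 14/7 = 2 dB after compression, so the compressed level is -26 + 2 = -24 dBFS.
Make-up = target − compressed = -10 − (-24) = 14 dB.

14 dB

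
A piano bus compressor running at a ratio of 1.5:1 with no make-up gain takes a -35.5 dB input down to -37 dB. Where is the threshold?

Input is 4.5 dB above T (since output overshoot × R = input overshoot: (-37 − T)·1.5 = -35.5 − T gives T = -40 dB).
Check: -40 + (-35.5 − (-40))/1.5 = -40 + 3 = -37 dB. ✓

-40 dB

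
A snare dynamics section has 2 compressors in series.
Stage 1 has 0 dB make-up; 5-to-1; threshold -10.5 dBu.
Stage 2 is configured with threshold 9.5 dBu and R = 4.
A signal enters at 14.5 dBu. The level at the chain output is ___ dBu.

Stage 1: overshoot 25 dB → 25/5 = 5 dB → -5.5 dBu.
Stage 2: -5.5 dBu is at or below the 9.5 dBu threshold — no compression; output -5.5 dBu.

-5.5 dBu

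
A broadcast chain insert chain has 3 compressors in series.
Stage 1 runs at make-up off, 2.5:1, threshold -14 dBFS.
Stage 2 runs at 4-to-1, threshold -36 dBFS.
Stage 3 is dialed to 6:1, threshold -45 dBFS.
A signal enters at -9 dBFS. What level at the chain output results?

Stage 1: overshoot 5 dB → 5/2.5 = 2 dB → -12 dBFS.
Stage 2: overshoot 24 dB → 24/4 = 6 dB → -30 dBFS.
Stage 3: overshoot 15 dB → 15/6 = 2.5 dB → -42.5 dBFS.

-42.5 dBFS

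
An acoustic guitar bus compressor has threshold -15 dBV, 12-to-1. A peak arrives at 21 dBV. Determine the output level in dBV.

-12 dBV

Overshoot: 21 − (-15) = 36 dB.
The 36 dB excess becomes 3 dB after 12:1 reduction.
So the level is -15 + 3 = -12 dBV.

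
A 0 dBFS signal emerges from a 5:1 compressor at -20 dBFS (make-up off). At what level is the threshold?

-25 dBFS

Let T be the threshold. Output overshoot = (input overshoot)/R, so -20 − T = (0 − T)/5.
5·(-20 − T) = 0 − T → 4·T = -100 − 0 = -100.
T = -100/4 = -25 dBFS.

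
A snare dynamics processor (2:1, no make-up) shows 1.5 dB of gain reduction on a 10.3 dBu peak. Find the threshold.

Gain reduction = 10.3 − 8.8 = 1.5 dB; output overshoot = GR / (R − 1) = 1.5 / 1 = 1.5 dB.
Threshold = output − output overshoot = 8.8 − 1.5 = 7.3 dBu.

7.3 dBu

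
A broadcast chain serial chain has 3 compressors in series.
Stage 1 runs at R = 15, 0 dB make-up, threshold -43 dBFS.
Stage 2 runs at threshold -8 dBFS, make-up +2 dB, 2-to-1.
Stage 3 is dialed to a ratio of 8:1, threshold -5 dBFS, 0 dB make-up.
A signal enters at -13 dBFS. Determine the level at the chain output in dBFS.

-39 dBFS

Stage 1: -13 dBFS is 30 dB over -43 dBFS; at 15:1 that becomes 2 dB over, giving -41 dBFS.
Stage 2: -41 dBFS ≤ -8 dBFS, so stage 2 doesn't engage; make-up brings it to -39 dBFS.
Stage 3: -39 dBFS ≤ -5 dBFS, so stage 3 doesn't engage; output -39 dBFS.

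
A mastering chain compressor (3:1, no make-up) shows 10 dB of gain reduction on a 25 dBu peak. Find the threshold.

Let T be the threshold. Output overshoot = (input overshoot)/R, so 15 − T = (25 − T)/3.
3·(15 − T) = 25 − T → 2·T = 45 − 25 = 20.
T = 20/2 = 10 dBu.

10 dBu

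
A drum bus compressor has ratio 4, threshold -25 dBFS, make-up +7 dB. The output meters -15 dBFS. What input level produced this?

-13 dBFS

Before make-up, the level was -15 − 7 = -22 dBFS.
Post-compression overshoot = -22 − (-25) = 3 dB.
Undo the ratio: input overshoot = 3 × 4 = 12 dB, giving input = -13 dBFS.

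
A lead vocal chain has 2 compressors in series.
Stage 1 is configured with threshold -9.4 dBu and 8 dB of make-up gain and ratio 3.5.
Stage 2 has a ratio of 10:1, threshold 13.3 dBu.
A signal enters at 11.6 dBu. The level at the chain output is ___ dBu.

4.6 dBu

Stage 1: 11.6 dBu is 21 dB over -9.4 dBu; at 3.5:1 that becomes 6 dB over, giving -3.4 dBu; +8 dB make-up → 4.6 dBu.
Stage 2: 4.6 dBu is at or below the 13.3 dBu threshold — no compression; output 4.6 dBu.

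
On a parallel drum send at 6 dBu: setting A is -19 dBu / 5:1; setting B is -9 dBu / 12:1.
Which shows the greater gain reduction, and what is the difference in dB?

A, by 6.25 dB

A: GR = 25 − 25/5 = 20 dB.
B: GR = 15 − 15/12 = 13.75 dB.
A applies 6.25 dB more gain reduction.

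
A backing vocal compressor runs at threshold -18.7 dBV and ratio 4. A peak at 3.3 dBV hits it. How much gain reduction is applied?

The signal is 22 dB above threshold.
At 4:1, output sits 22/4 = 5.5 dB above threshold.
GR = overshoot in − overshoot out = 22 − 5.5 = 16.5 dB.

16.5 dB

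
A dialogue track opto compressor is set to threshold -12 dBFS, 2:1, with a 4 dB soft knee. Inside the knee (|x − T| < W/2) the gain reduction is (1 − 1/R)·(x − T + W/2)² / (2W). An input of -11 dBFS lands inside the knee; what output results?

x − T + W/2 = -11 − (-12) + 2 = 3.
GR = (1 − 1/2) × 3² / 8 = 0.5 × 9 / 8 = 0.5625 dB.
Output = -11 − 0.5625 = -11.5625 dBFS.

-11.5625 dBFS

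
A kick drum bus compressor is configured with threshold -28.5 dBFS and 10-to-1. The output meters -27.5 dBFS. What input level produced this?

Post-compression overshoot = -27.5 − (-28.5) = 1 dB.
Before 10:1 compression the overshoot was 1 × 10 = 10 dB, so input = -28.5 + 10 = -18.5 dBFS.

-18.5 dBFS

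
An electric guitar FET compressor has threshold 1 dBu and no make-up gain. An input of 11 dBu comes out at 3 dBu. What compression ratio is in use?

5:1

Input overshoot = 11 − 1 = 10 dB; output overshoot = 3 − 1 = 2 dB.
Ratio = 10 / 2 = 5.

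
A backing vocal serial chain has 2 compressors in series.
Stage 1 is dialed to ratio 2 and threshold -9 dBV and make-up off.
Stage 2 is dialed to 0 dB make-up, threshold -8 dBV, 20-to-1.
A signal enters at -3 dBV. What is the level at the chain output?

Stage 1: 6 dB above -9 dBV, reduced 2:1 to 3 dB above → -6 dBV.
Stage 2: -6 dBV is 2 dB over -8 dBV; at 20:1 that becomes 0.1 dB over, giving -7.9 dBV.

-7.9 dBV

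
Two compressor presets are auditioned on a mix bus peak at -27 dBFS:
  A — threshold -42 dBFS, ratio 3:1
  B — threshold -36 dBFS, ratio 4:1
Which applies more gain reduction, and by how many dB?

A, by 3.25 dB

A: overshoot 15 dB → output overshoot 5 dB → GR 10 dB.
B: overshoot 9 dB → output overshoot 2.25 dB → GR 6.75 dB.
A applies 3.25 dB more gain reduction.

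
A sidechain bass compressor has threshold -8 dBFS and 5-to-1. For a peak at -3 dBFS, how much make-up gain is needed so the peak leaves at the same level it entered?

4 dB

Overshoot 5 dB → 5/5 = 1 dB after compression, so the compressed level is -8 + 1 = -7 dBFS.
Make-up = target − compressed = -3 − (-7) = 4 dB.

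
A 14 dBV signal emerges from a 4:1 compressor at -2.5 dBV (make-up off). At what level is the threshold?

Gain reduction = 14 − (-2.5) = 16.5 dB; output overshoot = GR / (R − 1) = 16.5 / 3 = 5.5 dB.
Threshold = output − output overshoot = -2.5 − 5.5 = -8 dBV.

-8 dBV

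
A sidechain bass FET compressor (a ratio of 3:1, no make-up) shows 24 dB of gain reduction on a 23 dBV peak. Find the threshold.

-13 dBV

Let T be the threshold. Output overshoot = (input overshoot)/R, so -1 − T = (23 − T)/3.
3·(-1 − T) = 23 − T → 2·T = -3 − 23 = -26.
T = -26/2 = -13 dBV.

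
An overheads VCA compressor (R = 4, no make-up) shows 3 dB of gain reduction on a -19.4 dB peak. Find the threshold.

Input is 4 dB above T (since output overshoot × R = input overshoot: (-22.4 − T)·4 = -19.4 − T gives T = -23.4 dB).
Check: -23.4 + (-19.4 − (-23.4))/4 = -23.4 + 1 = -22.4 dB. ✓

-23.4 dB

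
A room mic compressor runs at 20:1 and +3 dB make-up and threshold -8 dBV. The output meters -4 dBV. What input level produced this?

12 dBV

Before make-up, the level was -4 − 3 = -7 dBV.
The compressed level sits -7 − (-8) = 1 dB over threshold.
Input overshoot = R × output overshoot = 20 dB → input = -8 + 20 = 12 dBV.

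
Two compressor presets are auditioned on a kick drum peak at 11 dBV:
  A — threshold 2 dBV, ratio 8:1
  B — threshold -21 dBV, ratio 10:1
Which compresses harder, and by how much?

A: overshoot 9 dB → output overshoot 1.125 dB → GR 7.875 dB.
B: overshoot 32 dB → output overshoot 3.2 dB → GR 28.8 dB.
B reduces 20.925 dB more.

B, by 20.925 dB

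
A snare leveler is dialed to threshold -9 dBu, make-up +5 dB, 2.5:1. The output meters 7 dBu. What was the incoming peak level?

Stripping the +5 dB make-up gives 2 dBu at the gain stage.
That's 11 dB above the -9 dBu threshold.
Input overshoot = R × output overshoot = 27.5 dB → input = -9 + 27.5 = 18.5 dBu.

18.5 dBu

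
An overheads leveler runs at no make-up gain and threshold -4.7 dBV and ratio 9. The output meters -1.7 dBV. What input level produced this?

Post-compression overshoot = -1.7 − (-4.7) = 3 dB.
Input overshoot = R × output overshoot = 27 dB → input = -4.7 + 27 = 22.3 dBV.

22.3 dBV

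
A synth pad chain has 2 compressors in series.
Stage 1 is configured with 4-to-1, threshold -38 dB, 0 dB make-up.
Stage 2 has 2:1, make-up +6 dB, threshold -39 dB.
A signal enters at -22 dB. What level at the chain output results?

-30.5 dB

Stage 1: overshoot 16 dB → 16/4 = 4 dB → -34 dB.
Stage 2: -34 dB is 5 dB over -39 dB; at 2:1 that becomes 2.5 dB over, giving -36.5 dB; +6 dB make-up → -30.5 dB.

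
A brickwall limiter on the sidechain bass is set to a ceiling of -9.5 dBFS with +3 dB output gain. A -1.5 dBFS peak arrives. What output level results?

-6.5 dBFS

At ∞:1, everything above -9.5 dBFS is held at the ceiling.
Output gain then adds 3 dB: -9.5 + 3 = -6.5 dBFS.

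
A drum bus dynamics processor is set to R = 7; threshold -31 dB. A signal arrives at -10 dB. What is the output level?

-28 dB

The input is 21 dB above the -31 dB threshold.
At 7:1 the overshoot is divided by 7, leaving 3 dB above threshold.
Output = -31 + 3 = -28 dB.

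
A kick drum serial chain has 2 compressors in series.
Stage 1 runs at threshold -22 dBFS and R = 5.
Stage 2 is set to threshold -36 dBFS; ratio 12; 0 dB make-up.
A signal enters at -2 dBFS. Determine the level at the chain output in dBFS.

-34.5 dBFS

Stage 1: 20 dB above -22 dBFS, reduced 5:1 to 4 dB above → -18 dBFS.
Stage 2: 18 dB above -36 dBFS, reduced 12:1 to 1.5 dB above → -34.5 dBFS.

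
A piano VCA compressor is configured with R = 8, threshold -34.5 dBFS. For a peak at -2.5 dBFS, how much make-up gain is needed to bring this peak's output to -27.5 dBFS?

3 dB

Without make-up, output = threshold + overshoot/8 = -34.5 + 4 = -30.5 dBFS.
Gap to target: 3 dB.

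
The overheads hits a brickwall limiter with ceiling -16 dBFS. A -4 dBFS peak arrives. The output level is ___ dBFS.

The limiter clamps the peak to its -16 dBFS ceiling.

-16 dBFS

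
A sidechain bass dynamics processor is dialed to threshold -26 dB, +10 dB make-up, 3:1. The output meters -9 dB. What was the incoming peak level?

-5 dB

Before make-up, the level was -9 − 10 = -19 dB.
That's 7 dB above the -26 dB threshold.
Before 3:1 compression the overshoot was 7 × 3 = 21 dB, so input = -26 + 21 = -5 dB.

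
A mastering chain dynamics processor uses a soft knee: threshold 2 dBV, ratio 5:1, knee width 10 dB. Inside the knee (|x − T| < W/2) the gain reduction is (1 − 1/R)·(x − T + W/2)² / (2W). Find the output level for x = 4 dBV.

x − T + W/2 = 4 − 2 + 5 = 7.
GR = (1 − 1/5) × 7² / 20 = 0.8 × 49 / 20 = 1.96 dB.
Output = 4 − 1.96 = 2.04 dBV.

2.04 dBV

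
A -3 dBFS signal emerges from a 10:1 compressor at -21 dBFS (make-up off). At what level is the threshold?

-23 dBFS

Input is 20 dB above T (since output overshoot × R = input overshoot: (-21 − T)·10 = -3 − T gives T = -23 dBFS).
Check: -23 + (-3 − (-23))/10 = -23 + 2 = -21 dBFS. ✓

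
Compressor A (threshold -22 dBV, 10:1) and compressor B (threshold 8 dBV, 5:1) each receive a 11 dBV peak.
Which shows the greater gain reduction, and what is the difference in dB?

A: 33 dB over, compressed to 3.3 dB over, so 29.7 dB of GR.
B: 3 dB over, compressed to 0.6 dB over, so 2.4 dB of GR.
A applies 27.3 dB more gain reduction.

A, by 27.3 dB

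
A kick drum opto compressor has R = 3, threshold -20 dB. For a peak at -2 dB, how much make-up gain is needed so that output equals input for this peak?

Overshoot 18 dB → 18/3 = 6 dB after compression, so the compressed level is -20 + 6 = -14 dB.
Make-up = target − compressed = -2 − (-14) = 12 dB.

12 dB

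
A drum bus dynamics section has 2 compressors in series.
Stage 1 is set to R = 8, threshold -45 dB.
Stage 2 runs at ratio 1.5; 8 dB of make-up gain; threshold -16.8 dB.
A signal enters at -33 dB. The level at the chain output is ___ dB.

Stage 1: -33 dB is 12 dB over -45 dB; at 8:1 that becomes 1.5 dB over, giving -43.5 dB.
Stage 2: below threshold (-43.5 ≤ -16.8); passes unchanged; make-up brings it to -35.5 dB.

-35.5 dB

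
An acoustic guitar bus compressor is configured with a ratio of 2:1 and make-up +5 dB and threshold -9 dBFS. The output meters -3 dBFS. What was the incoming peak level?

-7 dBFS

Before make-up, the level was -3 − 5 = -8 dBFS.
Post-compression overshoot = -8 − (-9) = 1 dB.
Input overshoot = R × output overshoot = 2 dB → input = -9 + 2 = -7 dBFS.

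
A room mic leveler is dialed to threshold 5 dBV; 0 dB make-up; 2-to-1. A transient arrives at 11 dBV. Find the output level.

11 dBV sits 6 dB over threshold.
2:1 compression reduces that to 6/2 = 3 dB over.
Output = 5 + 3 = 8 dBV.

8 dBV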